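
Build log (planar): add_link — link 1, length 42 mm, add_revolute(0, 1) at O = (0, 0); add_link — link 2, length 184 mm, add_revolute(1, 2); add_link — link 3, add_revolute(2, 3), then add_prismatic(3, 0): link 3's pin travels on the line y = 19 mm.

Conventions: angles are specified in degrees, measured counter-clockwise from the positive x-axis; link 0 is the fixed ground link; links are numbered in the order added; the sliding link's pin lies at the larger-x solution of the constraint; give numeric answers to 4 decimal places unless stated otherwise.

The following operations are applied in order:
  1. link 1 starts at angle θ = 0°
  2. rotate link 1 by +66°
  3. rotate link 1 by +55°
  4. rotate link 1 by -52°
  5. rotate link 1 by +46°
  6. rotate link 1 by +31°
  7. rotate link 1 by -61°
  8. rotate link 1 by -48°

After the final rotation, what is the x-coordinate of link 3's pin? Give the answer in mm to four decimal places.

geometry: r = 42 mm, L = 184 mm, e = 19 mm; θ starts at 0°
rotate link 1 by +66°: θ ← 0° +66° = 66°
rotate link 1 by +55°: θ ← 66° +55° = 121°
rotate link 1 by -52°: θ ← 121° -52° = 69°
rotate link 1 by +46°: θ ← 69° +46° = 115°
rotate link 1 by +31°: θ ← 115° +31° = 146°
rotate link 1 by -61°: θ ← 146° -61° = 85°
rotate link 1 by -48°: θ ← 85° -48° = 37°
crank pin P = (r cos θ, r sin θ) = (33.542691, 25.276231)
h = r sin θ − e = 25.276231 − 19 = 6.276231
x = r cos θ + √(L² − h²) = 33.542691 + 183.892928 = 217.435619

217.4356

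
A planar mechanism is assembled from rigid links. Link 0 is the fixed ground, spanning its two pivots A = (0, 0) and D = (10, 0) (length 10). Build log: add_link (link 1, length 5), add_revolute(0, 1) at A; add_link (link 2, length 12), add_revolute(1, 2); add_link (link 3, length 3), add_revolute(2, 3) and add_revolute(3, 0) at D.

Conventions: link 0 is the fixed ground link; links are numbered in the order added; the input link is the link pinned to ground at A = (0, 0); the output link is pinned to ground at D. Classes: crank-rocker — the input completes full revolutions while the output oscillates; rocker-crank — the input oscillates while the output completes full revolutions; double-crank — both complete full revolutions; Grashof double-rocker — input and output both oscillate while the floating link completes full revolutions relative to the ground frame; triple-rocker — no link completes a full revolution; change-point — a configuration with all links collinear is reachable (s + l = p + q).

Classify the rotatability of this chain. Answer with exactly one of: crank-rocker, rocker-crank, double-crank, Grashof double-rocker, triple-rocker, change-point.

lengths: ground=10, input=5, coupler=12, output=3
sorted: s=3 (shortest), l=12 (longest), p+q=15
s + l = 15 vs p + q = 15
s + l = p + q → change-point (collinear configuration reachable)

change-point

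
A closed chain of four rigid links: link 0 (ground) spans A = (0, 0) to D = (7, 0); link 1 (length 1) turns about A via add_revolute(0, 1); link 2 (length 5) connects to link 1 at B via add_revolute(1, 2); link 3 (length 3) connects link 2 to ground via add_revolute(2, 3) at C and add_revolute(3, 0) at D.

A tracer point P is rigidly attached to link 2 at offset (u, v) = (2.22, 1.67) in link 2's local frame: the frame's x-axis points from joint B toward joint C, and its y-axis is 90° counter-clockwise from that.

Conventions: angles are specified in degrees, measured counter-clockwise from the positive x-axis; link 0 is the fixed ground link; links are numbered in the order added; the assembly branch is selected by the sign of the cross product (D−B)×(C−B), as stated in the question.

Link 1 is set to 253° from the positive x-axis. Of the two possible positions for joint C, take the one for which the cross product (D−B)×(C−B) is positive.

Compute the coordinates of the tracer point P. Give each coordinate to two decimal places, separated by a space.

A=(0,0), D=(7.00,0)
B = A + 1.00·(cos253°, sin253°) = (-0.2924, -0.9563)
|BD| = 7.3548
circle(B,5.00) ∩ circle(D,3.00): a=4.7651, h=1.5144
  candidates: C₊=(4.2354,1.1649) cross=11.138; C₋=(4.6292,-1.8383) cross=-11.138
  branch + wants cross > 0 → take C=(4.2354,1.1649) (cross=11.138)
ex = (C−B)/|BC| = (0.9056,0.4242); ey = (-0.4242,0.9056)
P = B + 2.22·ex + 1.67·ey = (1.0095,1.4978)

1.01 1.50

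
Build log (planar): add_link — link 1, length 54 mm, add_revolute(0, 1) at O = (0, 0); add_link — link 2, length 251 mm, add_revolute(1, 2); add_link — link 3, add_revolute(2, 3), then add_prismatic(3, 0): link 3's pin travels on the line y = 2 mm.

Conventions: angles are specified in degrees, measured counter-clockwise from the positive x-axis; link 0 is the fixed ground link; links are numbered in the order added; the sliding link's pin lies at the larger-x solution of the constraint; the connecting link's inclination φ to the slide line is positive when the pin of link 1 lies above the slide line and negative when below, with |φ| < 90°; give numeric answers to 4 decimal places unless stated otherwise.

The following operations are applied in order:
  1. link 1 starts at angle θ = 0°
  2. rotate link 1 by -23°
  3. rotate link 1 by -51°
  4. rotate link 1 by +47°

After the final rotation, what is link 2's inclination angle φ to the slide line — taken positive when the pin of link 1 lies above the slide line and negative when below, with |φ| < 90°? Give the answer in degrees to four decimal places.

geometry: r = 54 mm, L = 251 mm, e = 2 mm; θ starts at 0°
rotate link 1 by -23°: θ ← 0° -23° = -23°
rotate link 1 by -51°: θ ← -23° -51° = -74°
rotate link 1 by +47°: θ ← -74° +47° = -27°
h = r sin θ − e = -24.515487 − 2 = -26.515487
sin φ = h / L = -26.515487 / 251 = -0.10563939
φ = arcsin(-0.10563939) = -6.064006°

-6.0640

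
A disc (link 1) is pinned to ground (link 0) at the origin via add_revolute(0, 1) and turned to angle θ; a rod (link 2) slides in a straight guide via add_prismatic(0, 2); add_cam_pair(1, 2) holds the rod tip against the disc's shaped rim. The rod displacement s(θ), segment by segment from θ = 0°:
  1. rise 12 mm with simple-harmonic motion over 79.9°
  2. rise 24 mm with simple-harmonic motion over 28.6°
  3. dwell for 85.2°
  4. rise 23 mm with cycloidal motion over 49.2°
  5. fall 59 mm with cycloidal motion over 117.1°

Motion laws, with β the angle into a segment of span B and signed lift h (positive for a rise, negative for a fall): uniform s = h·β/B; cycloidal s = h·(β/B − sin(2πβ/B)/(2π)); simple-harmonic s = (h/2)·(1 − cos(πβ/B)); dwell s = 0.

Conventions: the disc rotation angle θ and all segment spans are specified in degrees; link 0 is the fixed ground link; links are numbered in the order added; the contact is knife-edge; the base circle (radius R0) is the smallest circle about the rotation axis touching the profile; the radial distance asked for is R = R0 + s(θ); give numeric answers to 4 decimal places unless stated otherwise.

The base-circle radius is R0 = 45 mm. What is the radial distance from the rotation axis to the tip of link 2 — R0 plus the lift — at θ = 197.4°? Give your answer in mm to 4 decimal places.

segment 1 (0° to 79.9°, simple-harmonic, h = 12) is passed completely: s = 0.0000 + (12) = 12.0000
segment 2 (79.9° to 108.5°, simple-harmonic, h = 24) is passed completely: s = 12.0000 + (24) = 36.0000
segment 3 (108.5° to 193.7°, dwell): s unchanged at 36.0000
θ = 197.4° falls in segment 4 (193.7° to 242.9°, cycloidal, h = 23): β = 197.4 − 193.7 = 3.7°, B = 49.2°; Δs = 23·(0.0752 − sin(2π·0.0752)/(2π)) = 0.0636; s = 36.0000 + 0.0636 = 36.0636
R = R0 + s = 45 + 36.0636 = 81.0636

81.0636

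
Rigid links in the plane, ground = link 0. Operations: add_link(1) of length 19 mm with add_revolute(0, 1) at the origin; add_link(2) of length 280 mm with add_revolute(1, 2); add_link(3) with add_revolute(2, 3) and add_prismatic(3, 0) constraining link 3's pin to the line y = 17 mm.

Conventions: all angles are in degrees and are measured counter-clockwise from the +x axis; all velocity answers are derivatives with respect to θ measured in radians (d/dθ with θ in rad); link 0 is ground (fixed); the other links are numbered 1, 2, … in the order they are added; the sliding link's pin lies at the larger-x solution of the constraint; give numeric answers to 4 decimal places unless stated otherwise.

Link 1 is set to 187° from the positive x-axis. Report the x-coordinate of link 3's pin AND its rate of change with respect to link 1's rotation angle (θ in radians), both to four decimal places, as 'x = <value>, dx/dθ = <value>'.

geometry: r = 19 mm, L = 280 mm, e = 17 mm
crank pin P = (r cos θ, r sin θ) = (-18.858377, -2.315518)
h = r sin θ − e = -2.315518 − 17 = -19.315518
x = r cos θ + √(L² − h²) = -18.858377 + 279.332975 = 260.474598
dx/dθ = −r sin θ − h·r cos θ/√(L² − h²) (θ in radians; h = -19.315518) = 1.011485

x = 260.4746, dx/dθ = 1.0115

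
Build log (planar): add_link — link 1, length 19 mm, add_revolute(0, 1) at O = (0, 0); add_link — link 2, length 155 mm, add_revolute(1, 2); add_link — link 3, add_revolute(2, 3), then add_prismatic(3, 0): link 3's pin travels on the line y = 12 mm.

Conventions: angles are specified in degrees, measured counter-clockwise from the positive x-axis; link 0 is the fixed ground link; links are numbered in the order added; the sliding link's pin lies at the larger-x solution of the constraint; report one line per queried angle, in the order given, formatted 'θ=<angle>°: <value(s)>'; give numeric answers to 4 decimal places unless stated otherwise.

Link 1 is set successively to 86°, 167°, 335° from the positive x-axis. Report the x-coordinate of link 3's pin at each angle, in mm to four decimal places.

geometry: r = 19 mm, L = 155 mm, e = 12 mm
θ=86°: crank pin P = (r cos θ, r sin θ) = (1.325373, 18.953717)
θ=86°: h = r sin θ − e = 18.953717 − 12 = 6.953717
θ=86°: x = r cos θ + √(L² − h²) = 1.325373 + 154.843940 = 156.169313
θ=167°: crank pin P = (r cos θ, r sin θ) = (-18.513031, 4.274070)
θ=167°: h = r sin θ − e = 4.274070 − 12 = -7.725930
θ=167°: x = r cos θ + √(L² − h²) = -18.513031 + 154.807332 = 136.294301
θ=335°: crank pin P = (r cos θ, r sin θ) = (17.219848, -8.029747)
θ=335°: h = r sin θ − e = -8.029747 − 12 = -20.029747
θ=335°: x = r cos θ + √(L² − h²) = 17.219848 + 153.700388 = 170.920236

θ=86°: 156.1693
θ=167°: 136.2943
θ=335°: 170.9202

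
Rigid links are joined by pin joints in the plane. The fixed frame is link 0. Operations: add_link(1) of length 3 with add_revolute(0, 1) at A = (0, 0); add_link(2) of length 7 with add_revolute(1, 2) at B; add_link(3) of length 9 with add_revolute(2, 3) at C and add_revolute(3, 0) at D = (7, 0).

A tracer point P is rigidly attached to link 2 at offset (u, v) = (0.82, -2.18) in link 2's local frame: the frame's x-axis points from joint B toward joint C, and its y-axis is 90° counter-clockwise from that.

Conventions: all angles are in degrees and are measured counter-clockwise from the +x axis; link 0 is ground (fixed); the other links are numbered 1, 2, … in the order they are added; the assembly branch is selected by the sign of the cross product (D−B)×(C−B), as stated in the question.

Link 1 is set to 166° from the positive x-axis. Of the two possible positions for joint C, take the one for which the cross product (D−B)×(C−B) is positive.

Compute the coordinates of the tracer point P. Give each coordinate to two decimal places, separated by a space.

A=(0,0), D=(7.00,0)
B = A + 3.00·(cos166°, sin166°) = (-2.9109, 0.7258)
|BD| = 9.9374
circle(B,7.00) ∩ circle(D,9.00): a=3.3586, h=6.1416
  candidates: C₊=(0.8873,6.6057) cross=61.032; C₋=(-0.0098,-5.6448) cross=-61.032
  branch + wants cross > 0 → take C=(0.8873,6.6057) (cross=61.032)
ex = (C−B)/|BC| = (0.5426,0.8400); ey = (-0.8400,0.5426)
P = B + 0.82·ex + -2.18·ey = (-0.6348,0.2317)

-0.63 0.23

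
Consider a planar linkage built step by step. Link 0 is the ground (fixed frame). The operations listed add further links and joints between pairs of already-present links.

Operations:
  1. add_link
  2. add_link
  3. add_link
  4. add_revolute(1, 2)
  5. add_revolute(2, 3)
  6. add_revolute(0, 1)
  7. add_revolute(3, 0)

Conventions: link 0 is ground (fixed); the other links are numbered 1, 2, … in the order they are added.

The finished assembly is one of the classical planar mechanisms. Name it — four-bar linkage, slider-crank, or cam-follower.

links: 4 (incl. ground); joints: 4 revolute, 0 prismatic, 0 higher (cam) pair, forming one closed loop
4 links in a single 4R loop → four-bar linkage

four-bar linkage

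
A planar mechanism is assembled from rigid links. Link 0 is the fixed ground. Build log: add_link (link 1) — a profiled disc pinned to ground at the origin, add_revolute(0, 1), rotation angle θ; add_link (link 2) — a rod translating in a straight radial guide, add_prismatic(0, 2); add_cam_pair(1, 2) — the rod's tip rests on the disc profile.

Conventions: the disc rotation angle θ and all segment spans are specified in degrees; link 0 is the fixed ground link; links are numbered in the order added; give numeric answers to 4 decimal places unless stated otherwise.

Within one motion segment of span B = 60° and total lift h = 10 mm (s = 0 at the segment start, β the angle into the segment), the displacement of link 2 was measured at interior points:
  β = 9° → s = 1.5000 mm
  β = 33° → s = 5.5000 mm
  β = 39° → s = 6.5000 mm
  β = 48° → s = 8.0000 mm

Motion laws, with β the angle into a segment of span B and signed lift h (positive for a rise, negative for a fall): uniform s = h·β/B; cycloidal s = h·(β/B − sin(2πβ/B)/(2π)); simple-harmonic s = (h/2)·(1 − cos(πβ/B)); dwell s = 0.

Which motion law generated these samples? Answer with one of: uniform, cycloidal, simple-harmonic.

candidates at β/B = r: uniform s = h·r (linear in β); cycloidal s = h·(r − sin(2πr)/(2π)); simple-harmonic s = (h/2)(1 − cos(πr))
β=9°: printed 1.5000 | uniform 1.5000, cycloidal 0.2124, simple-harmonic 0.5450
β=33°: printed 5.5000 | uniform 5.5000, cycloidal 5.9918, simple-harmonic 5.7822
β=39°: printed 6.5000 | uniform 6.5000, cycloidal 7.7876, simple-harmonic 7.2700
β=48°: printed 8.0000 | uniform 8.0000, cycloidal 9.5137, simple-harmonic 9.0451
only one law matches every sample → uniform

uniform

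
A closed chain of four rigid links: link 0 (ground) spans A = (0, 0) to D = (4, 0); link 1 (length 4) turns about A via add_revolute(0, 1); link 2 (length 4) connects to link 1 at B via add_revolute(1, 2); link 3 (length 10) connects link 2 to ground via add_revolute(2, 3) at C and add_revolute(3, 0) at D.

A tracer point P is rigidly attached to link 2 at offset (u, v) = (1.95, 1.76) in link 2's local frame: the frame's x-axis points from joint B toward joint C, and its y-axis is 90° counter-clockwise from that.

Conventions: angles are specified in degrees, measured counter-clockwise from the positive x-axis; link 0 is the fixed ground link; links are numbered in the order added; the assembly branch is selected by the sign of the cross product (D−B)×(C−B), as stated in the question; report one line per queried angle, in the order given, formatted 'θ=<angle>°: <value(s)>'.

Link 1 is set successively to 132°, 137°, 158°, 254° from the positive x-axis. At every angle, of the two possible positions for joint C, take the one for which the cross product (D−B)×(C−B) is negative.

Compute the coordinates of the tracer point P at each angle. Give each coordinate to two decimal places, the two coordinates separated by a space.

A=(0,0), D=(4.00,0)
θ=132°: B = A + 4.00·(cos132°, sin132°) = (-2.6765, 2.9726)
θ=132°: |BD| = 7.3084
θ=132°: circle(B,4.00) ∩ circle(D,10.00): a=-2.0927, h=3.4089
θ=132°:   candidates: C₊=(-3.2017,6.9379) cross=24.914; C₋=(-5.9748,0.7095) cross=-24.914
θ=132°:   branch - wants cross < 0 → take C=(-5.9748,0.7095) (cross=-24.914)
θ=132°: ex = (C−B)/|BC| = (-0.8246,-0.5658); ey = (0.5658,-0.8246)
θ=132°: P = B + 1.95·ex + 1.76·ey = (-3.2887,0.4181)
θ=137°: B = A + 4.00·(cos137°, sin137°) = (-2.9254, 2.7280)
θ=137°: |BD| = 7.4433
θ=137°: circle(B,4.00) ∩ circle(D,10.00): a=-1.9210, h=3.5085
θ=137°:   candidates: C₊=(-3.4268,6.6964) cross=26.115; C₋=(-5.9986,0.1676) cross=-26.115
θ=137°:   branch - wants cross < 0 → take C=(-5.9986,0.1676) (cross=-26.115)
θ=137°: ex = (C−B)/|BC| = (-0.7683,-0.6401); ey = (0.6401,-0.7683)
θ=137°: P = B + 1.95·ex + 1.76·ey = (-3.2970,0.1276)
θ=158°: B = A + 4.00·(cos158°, sin158°) = (-3.7087, 1.4984)
θ=158°: |BD| = 7.8530
θ=158°: circle(B,4.00) ∩ circle(D,10.00): a=-1.4218, h=3.7388
θ=158°:   candidates: C₊=(-4.3910,5.4398) cross=29.361; C₋=(-5.8178,-1.9004) cross=-29.361
θ=158°:   branch - wants cross < 0 → take C=(-5.8178,-1.9004) (cross=-29.361)
θ=158°: ex = (C−B)/|BC| = (-0.5273,-0.8497); ey = (0.8497,-0.5273)
θ=158°: P = B + 1.95·ex + 1.76·ey = (-3.2414,-1.0865)
θ=254°: B = A + 4.00·(cos254°, sin254°) = (-1.1025, -3.8450)
θ=254°: |BD| = 6.3891
θ=254°: circle(B,4.00) ∩ circle(D,10.00): a=-3.3792, h=2.1404
θ=254°:   candidates: C₊=(-5.0894,-4.1693) cross=13.675; C₋=(-2.5132,-7.5881) cross=-13.675
θ=254°:   branch - wants cross < 0 → take C=(-2.5132,-7.5881) (cross=-13.675)
θ=254°: ex = (C−B)/|BC| = (-0.3527,-0.9358); ey = (0.9358,-0.3527)
θ=254°: P = B + 1.95·ex + 1.76·ey = (-0.1433,-6.2904)

θ=132°: -3.29 0.42
θ=137°: -3.30 0.13
θ=158°: -3.24 -1.09
θ=254°: -0.14 -6.29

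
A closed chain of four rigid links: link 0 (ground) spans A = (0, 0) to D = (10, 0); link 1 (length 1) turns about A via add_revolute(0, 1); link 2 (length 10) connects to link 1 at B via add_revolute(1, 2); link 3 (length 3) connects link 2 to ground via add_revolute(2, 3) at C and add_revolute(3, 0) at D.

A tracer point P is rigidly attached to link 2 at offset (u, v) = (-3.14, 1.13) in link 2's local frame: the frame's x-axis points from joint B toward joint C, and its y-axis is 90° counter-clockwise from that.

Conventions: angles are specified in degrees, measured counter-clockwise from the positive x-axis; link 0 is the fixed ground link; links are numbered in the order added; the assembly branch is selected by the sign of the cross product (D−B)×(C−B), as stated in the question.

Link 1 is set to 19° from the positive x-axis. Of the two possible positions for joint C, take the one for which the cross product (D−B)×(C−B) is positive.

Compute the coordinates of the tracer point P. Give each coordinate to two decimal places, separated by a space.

A=(0,0), D=(10.00,0)
B = A + 1.00·(cos19°, sin19°) = (0.9455, 0.3256)
|BD| = 9.0603
circle(B,10.00) ∩ circle(D,3.00): a=9.5521, h=2.9594
  candidates: C₊=(10.5977,2.9398) cross=26.813; C₋=(10.3851,-2.9752) cross=-26.813
  branch + wants cross > 0 → take C=(10.5977,2.9398) (cross=26.813)
ex = (C−B)/|BC| = (0.9652,0.2614); ey = (-0.2614,0.9652)
P = B + -3.14·ex + 1.13·ey = (-2.3807,0.5954)

-2.38 0.60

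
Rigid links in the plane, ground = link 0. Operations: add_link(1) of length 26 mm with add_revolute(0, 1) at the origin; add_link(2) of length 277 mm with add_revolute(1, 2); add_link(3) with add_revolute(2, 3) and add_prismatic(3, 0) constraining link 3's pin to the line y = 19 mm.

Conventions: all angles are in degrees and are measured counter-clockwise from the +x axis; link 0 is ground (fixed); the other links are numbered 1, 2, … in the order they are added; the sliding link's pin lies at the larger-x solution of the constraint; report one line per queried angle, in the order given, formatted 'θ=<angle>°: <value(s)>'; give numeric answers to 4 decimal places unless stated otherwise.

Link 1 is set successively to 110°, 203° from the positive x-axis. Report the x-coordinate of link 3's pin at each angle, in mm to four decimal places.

geometry: r = 26 mm, L = 277 mm, e = 19 mm
θ=110°: crank pin P = (r cos θ, r sin θ) = (-8.892524, 24.432008)
θ=110°: h = r sin θ − e = 24.432008 − 19 = 5.432008
θ=110°: x = r cos θ + √(L² − h²) = -8.892524 + 276.946734 = 268.054210
θ=203°: crank pin P = (r cos θ, r sin θ) = (-23.933126, -10.159009)
θ=203°: h = r sin θ − e = -10.159009 − 19 = -29.159009
θ=203°: x = r cos θ + √(L² − h²) = -23.933126 + 275.460981 = 251.527855

θ=110°: 268.0542
θ=203°: 251.5279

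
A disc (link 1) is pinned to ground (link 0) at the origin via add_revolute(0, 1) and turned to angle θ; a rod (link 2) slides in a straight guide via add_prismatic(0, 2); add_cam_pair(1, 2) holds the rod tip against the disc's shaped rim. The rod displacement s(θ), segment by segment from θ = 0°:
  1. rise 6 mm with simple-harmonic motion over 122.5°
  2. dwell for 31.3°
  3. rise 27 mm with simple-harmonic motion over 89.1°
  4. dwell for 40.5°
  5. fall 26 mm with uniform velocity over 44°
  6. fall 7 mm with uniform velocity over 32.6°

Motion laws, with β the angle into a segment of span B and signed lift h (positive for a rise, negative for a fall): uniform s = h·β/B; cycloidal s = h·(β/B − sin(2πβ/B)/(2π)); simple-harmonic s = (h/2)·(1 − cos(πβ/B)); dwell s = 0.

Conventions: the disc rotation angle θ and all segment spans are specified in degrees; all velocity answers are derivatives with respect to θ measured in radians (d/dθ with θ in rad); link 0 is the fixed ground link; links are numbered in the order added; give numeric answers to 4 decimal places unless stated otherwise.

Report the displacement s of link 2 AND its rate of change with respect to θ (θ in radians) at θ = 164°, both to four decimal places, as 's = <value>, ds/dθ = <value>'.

segment 1 (0° to 122.5°, simple-harmonic, h = 6) is passed completely: s = 0.0000 + (6) = 6.0000
segment 2 (122.5° to 153.8°, dwell): s unchanged at 6.0000
θ = 164° falls in segment 3 (153.8° to 242.9°, simple-harmonic, h = 27): β = 164 − 153.8 = 10.2°, B = 89.1°; Δs = 27/2·(1 − cos(π·0.1145)) = 0.8637; s = 6.0000 + 0.8637 = 6.8637
velocity in seg [153.8°–242.9°] (simple-harmonic), θ in radians: β = 10.2° = 0.1780 rad, B = 89.1° = 1.5551 rad; ds/dθ = (πh/(2B)) sin(πβ/B) = (π·27/(2·1.5551)) sin(π·0.1145) = 9.598382 mm/rad

s = 6.8637, ds/dθ = 9.5984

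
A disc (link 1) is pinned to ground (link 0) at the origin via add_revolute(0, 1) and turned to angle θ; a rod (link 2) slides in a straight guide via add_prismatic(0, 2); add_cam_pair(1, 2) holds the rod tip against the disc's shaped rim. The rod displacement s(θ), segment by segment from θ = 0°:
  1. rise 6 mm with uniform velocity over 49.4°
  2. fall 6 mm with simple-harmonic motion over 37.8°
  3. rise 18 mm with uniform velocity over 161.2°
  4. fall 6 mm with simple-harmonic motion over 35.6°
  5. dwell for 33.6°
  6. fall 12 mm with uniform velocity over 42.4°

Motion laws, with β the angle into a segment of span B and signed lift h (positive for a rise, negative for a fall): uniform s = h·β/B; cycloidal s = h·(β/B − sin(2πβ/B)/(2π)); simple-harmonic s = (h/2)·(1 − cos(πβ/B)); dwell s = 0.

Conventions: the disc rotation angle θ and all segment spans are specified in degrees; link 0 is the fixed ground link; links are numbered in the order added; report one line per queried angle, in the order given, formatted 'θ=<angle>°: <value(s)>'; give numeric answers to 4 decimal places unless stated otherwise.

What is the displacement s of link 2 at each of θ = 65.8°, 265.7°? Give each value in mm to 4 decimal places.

segment 1 (0° to 49.4°, uniform, h = 6) is passed completely: s = 0.0000 + (6) = 6.0000
θ = 65.8° falls in segment 2 (49.4° to 87.2°, simple-harmonic, h = -6): β = 65.8 − 49.4 = 16.4°, B = 37.8°; Δs = -6/2·(1 − cos(π·0.4339)) = -2.3811; s = 6.0000 − 2.3811 = 3.6189
segment 2 (49.4° to 87.2°, simple-harmonic, h = -6) is passed completely: s = 6.0000 + (-6) = 0.0000
segment 3 (87.2° to 248.4°, uniform, h = 18) is passed completely: s = 0.0000 + (18) = 18.0000
θ = 265.7° falls in segment 4 (248.4° to 284°, simple-harmonic, h = -6): β = 265.7 − 248.4 = 17.3°, B = 35.6°; Δs = -6/2·(1 − cos(π·0.4860)) = -2.8677; s = 18.0000 − 2.8677 = 15.1323

θ=65.8°: 3.6189
θ=265.7°: 15.1323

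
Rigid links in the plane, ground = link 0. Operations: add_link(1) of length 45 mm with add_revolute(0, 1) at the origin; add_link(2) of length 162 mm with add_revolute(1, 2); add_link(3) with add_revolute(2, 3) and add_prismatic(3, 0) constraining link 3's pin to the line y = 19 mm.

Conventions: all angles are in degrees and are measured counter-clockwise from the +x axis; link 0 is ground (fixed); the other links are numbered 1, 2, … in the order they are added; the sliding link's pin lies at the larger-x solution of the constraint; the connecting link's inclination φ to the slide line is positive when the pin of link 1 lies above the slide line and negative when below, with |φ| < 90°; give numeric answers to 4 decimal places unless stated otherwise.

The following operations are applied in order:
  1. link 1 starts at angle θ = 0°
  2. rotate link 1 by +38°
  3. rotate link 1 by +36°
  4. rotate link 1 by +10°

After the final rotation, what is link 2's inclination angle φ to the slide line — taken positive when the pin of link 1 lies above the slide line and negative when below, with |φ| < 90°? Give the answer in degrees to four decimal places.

geometry: r = 45 mm, L = 162 mm, e = 19 mm; θ starts at 0°
rotate link 1 by +38°: θ ← 0° +38° = 38°
rotate link 1 by +36°: θ ← 38° +36° = 74°
rotate link 1 by +10°: θ ← 74° +10° = 84°
h = r sin θ − e = 44.753485 − 19 = 25.753485
sin φ = h / L = 25.753485 / 162 = 0.15897213
φ = arcsin(0.15897213) = 9.147240°

9.1472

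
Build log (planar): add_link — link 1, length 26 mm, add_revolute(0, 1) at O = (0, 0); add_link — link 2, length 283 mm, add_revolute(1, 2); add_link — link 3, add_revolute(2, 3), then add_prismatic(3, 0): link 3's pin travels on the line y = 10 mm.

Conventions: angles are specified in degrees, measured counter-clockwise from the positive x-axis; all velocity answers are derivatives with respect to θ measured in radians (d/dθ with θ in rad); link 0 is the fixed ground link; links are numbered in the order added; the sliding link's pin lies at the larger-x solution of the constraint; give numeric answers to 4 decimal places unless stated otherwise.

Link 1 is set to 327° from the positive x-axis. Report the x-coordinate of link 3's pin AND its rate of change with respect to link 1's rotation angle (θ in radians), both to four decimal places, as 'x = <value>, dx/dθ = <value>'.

geometry: r = 26 mm, L = 283 mm, e = 10 mm
crank pin P = (r cos θ, r sin θ) = (21.805435, -14.160615)
h = r sin θ − e = -14.160615 − 10 = -24.160615
x = r cos θ + √(L² − h²) = 21.805435 + 281.966779 = 303.772214
dx/dθ = −r sin θ − h·r cos θ/√(L² − h²) (θ in radians; h = -24.160615) = 16.029036

x = 303.7722, dx/dθ = 16.0290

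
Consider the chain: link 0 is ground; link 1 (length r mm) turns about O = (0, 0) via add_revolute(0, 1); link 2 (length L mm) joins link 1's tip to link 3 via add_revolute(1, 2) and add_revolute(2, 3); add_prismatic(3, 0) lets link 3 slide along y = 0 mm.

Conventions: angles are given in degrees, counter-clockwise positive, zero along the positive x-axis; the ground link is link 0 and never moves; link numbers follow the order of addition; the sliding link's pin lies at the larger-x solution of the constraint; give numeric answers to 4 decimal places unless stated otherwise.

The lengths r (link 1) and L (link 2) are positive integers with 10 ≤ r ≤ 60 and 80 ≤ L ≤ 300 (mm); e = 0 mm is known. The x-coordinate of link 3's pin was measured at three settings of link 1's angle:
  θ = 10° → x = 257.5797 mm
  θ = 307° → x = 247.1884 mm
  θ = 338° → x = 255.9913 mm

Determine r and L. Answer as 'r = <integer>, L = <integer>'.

constraint per measurement: (x − r cos θ)² + (r sin θ − e)² = L²
subtracting the θ₁ and θ₂ equations cancels the r² and L² terms:
r = (x₁² − x₂²) / (2[(x₁cos θ₁ + e sin θ₁) − (x₂cos θ₂ + e sin θ₂)]) = 24.9998 → r = 25
L² = (x₁ − r cos θ₁)² + (r sin θ₁ − e)² = 54288.9776 → L = 233.0000 → L = 233
check at θ₃=338°: x = 255.9913 (printed 255.9913) ✓

r = 25, L = 233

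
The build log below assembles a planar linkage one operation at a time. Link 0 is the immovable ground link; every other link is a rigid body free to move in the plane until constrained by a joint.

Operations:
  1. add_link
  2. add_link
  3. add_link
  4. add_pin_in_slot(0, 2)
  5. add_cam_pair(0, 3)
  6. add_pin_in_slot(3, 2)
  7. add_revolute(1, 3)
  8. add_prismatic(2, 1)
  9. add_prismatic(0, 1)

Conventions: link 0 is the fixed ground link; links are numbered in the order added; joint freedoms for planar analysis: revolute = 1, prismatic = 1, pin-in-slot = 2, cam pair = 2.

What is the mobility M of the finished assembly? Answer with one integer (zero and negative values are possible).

ground; <1,0,0>
#1 <2,0,0>
#2 <3,0,0>
#3 <4,0,0>
PS:0↔2 J2 <4,0,1>
C:0↔3 J2 <4,0,2>
PS:3↔2 J2 <4,0,3>
R:1↔3 J1 <4,1,3>
P:2↔1 J1 <4,2,3>
P:0↔1 J1 <4,3,3>
3×3 − 2×3 − 1×3 = 0

M = 0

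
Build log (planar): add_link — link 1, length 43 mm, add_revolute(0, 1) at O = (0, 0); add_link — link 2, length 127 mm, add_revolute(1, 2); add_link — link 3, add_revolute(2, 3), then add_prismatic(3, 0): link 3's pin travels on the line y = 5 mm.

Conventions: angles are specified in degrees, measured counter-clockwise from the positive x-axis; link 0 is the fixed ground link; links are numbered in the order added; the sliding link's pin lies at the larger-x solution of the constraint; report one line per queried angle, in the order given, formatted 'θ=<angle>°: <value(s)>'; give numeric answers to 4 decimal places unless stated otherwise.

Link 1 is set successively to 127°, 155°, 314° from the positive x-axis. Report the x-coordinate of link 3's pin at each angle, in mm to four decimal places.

geometry: r = 43 mm, L = 127 mm, e = 5 mm
θ=127°: crank pin P = (r cos θ, r sin θ) = (-25.878046, 34.341327)
θ=127°: h = r sin θ − e = 34.341327 − 5 = 29.341327
θ=127°: x = r cos θ + √(L² − h²) = -25.878046 + 123.564099 = 97.686053
θ=155°: crank pin P = (r cos θ, r sin θ) = (-38.971235, 18.172585)
θ=155°: h = r sin θ − e = 18.172585 − 5 = 13.172585
θ=155°: x = r cos θ + √(L² − h²) = -38.971235 + 126.315015 = 87.343780
θ=314°: crank pin P = (r cos θ, r sin θ) = (29.870310, -30.931611)
θ=314°: h = r sin θ − e = -30.931611 − 5 = -35.931611
θ=314°: x = r cos θ + √(L² − h²) = 29.870310 + 121.810998 = 151.681308

θ=127°: 97.6861
θ=155°: 87.3438
θ=314°: 151.6813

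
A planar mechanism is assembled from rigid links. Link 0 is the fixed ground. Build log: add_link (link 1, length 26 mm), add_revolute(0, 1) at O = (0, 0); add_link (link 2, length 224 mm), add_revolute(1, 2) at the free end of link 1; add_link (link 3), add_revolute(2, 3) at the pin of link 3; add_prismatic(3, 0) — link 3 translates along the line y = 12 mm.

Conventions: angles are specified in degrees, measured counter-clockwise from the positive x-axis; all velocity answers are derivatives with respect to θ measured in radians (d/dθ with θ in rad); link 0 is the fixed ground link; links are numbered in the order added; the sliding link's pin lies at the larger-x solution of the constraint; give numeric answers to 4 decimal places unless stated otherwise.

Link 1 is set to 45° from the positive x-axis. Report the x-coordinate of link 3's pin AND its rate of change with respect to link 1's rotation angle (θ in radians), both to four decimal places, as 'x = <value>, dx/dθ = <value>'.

geometry: r = 26 mm, L = 224 mm, e = 12 mm
crank pin P = (r cos θ, r sin θ) = (18.384776, 18.384776)
h = r sin θ − e = 18.384776 − 12 = 6.384776
x = r cos θ + √(L² − h²) = 18.384776 + 223.908987 = 242.293764
dx/dθ = −r sin θ − h·r cos θ/√(L² − h²) (θ in radians; h = 6.384776) = -18.909019

x = 242.2938, dx/dθ = -18.9090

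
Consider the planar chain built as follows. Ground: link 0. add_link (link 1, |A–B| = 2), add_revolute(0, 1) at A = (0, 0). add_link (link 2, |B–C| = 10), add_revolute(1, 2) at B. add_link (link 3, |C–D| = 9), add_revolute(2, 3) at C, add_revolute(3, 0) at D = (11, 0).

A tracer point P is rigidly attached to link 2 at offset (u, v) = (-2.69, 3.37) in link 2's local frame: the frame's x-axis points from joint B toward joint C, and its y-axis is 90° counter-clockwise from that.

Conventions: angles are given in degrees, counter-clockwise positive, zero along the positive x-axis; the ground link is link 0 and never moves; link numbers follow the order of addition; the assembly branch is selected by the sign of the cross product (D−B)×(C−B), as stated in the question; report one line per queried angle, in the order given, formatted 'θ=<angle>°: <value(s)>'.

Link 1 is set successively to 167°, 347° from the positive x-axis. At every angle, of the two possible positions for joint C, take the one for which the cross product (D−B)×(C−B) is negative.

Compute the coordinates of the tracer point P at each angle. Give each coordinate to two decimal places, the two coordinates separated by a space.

A=(0,0), D=(11.00,0)
θ=167°: B = A + 2.00·(cos167°, sin167°) = (-1.9487, 0.4499)
θ=167°: |BD| = 12.9566
θ=167°: circle(B,10.00) ∩ circle(D,9.00): a=7.2115, h=6.9278
θ=167°:   candidates: C₊=(5.4990,7.1231) cross=89.760; C₋=(5.0178,-6.7241) cross=-89.760
θ=167°:   branch - wants cross < 0 → take C=(5.0178,-6.7241) (cross=-89.760)
θ=167°: ex = (C−B)/|BC| = (0.6967,-0.7174); ey = (0.7174,0.6967)
θ=167°: P = B + -2.69·ex + 3.37·ey = (-1.4051,4.7275)
θ=347°: B = A + 2.00·(cos347°, sin347°) = (1.9487, -0.4499)
θ=347°: |BD| = 9.0624
θ=347°: circle(B,10.00) ∩ circle(D,9.00): a=5.5795, h=8.2987
θ=347°:   candidates: C₊=(7.1094,8.1156) cross=75.207; C₋=(7.9333,-8.4614) cross=-75.207
θ=347°:   branch - wants cross < 0 → take C=(7.9333,-8.4614) (cross=-75.207)
θ=347°: ex = (C−B)/|BC| = (0.5985,-0.8012); ey = (0.8012,0.5985)
θ=347°: P = B + -2.69·ex + 3.37·ey = (3.0388,3.7220)

θ=167°: -1.41 4.73
θ=347°: 3.04 3.72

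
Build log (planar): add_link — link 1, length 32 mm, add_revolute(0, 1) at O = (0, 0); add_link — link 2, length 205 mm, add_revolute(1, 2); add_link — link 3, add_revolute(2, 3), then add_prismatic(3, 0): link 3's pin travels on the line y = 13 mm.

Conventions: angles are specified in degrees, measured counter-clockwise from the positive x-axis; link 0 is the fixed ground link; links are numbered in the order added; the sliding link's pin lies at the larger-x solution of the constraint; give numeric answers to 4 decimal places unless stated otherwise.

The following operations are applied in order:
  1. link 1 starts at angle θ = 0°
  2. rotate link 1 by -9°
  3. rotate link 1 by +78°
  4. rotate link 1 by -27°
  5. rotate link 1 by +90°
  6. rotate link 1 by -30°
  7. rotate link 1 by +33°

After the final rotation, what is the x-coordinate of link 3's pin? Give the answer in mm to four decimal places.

geometry: r = 32 mm, L = 205 mm, e = 13 mm; θ starts at 0°
rotate link 1 by -9°: θ ← 0° -9° = -9°
rotate link 1 by +78°: θ ← -9° +78° = 69°
rotate link 1 by -27°: θ ← 69° -27° = 42°
rotate link 1 by +90°: θ ← 42° +90° = 132°
rotate link 1 by -30°: θ ← 132° -30° = 102°
rotate link 1 by +33°: θ ← 102° +33° = 135°
crank pin P = (r cos θ, r sin θ) = (-22.627417, 22.627417)
h = r sin θ − e = 22.627417 − 13 = 9.627417
x = r cos θ + √(L² − h²) = -22.627417 + 204.773809 = 182.146392

182.1464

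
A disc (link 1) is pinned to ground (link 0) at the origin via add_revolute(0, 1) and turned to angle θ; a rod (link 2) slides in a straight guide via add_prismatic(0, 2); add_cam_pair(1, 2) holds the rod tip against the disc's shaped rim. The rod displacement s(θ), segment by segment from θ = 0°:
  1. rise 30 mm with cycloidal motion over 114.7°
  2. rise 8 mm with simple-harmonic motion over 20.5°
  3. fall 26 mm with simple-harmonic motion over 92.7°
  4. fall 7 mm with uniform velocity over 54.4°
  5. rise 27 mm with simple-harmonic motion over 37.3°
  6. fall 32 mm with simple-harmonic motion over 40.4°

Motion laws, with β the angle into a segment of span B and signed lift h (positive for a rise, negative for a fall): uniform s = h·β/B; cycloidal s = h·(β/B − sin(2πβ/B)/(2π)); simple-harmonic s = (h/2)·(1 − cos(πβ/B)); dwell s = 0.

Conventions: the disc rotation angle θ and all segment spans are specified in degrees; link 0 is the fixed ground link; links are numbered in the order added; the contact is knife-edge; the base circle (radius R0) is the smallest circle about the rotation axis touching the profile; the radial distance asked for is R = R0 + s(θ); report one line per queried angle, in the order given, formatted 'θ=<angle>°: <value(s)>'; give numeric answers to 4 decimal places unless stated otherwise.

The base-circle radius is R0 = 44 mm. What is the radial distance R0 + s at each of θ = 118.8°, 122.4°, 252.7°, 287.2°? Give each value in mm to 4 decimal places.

segment 1 (0° to 114.7°, cycloidal, h = 30) is passed completely: s = 0.0000 + (30) = 30.0000
θ = 118.8° falls in segment 2 (114.7° to 135.2°, simple-harmonic, h = 8): β = 118.8 − 114.7 = 4.1°, B = 20.5°; Δs = 8/2·(1 − cos(π·0.2000)) = 0.7639; s = 30.0000 + 0.7639 = 30.7639
θ = 122.4° falls in segment 2 (114.7° to 135.2°, simple-harmonic, h = 8): β = 122.4 − 114.7 = 7.7°, B = 20.5°; Δs = 8/2·(1 − cos(π·0.3756)) = 2.4763; s = 30.0000 + 2.4763 = 32.4763
segment 2 (114.7° to 135.2°, simple-harmonic, h = 8) is passed completely: s = 30.0000 + (8) = 38.0000
segment 3 (135.2° to 227.9°, simple-harmonic, h = -26) is passed completely: s = 38.0000 + (-26) = 12.0000
θ = 252.7° falls in segment 4 (227.9° to 282.3°, uniform, h = -7): β = 252.7 − 227.9 = 24.8°, B = 54.4°; Δs = -7·24.8/54.4 = -3.1912; s = 12.0000 − 3.1912 = 8.8088
segment 4 (227.9° to 282.3°, uniform, h = -7) is passed completely: s = 12.0000 + (-7) = 5.0000
θ = 287.2° falls in segment 5 (282.3° to 319.6°, simple-harmonic, h = 27): β = 287.2 − 282.3 = 4.9°, B = 37.3°; Δs = 27/2·(1 − cos(π·0.1314)) = 1.1335; s = 5.0000 + 1.1335 = 6.1335
θ=118.8°: R = R0 + s = 44 + 30.7639 = 74.7639
θ=122.4°: R = R0 + s = 44 + 32.4763 = 76.4763
θ=252.7°: R = R0 + s = 44 + 8.8088 = 52.8088
θ=287.2°: R = R0 + s = 44 + 6.1335 = 50.1335

θ=118.8°: 74.7639
θ=122.4°: 76.4763
θ=252.7°: 52.8088
θ=287.2°: 50.1335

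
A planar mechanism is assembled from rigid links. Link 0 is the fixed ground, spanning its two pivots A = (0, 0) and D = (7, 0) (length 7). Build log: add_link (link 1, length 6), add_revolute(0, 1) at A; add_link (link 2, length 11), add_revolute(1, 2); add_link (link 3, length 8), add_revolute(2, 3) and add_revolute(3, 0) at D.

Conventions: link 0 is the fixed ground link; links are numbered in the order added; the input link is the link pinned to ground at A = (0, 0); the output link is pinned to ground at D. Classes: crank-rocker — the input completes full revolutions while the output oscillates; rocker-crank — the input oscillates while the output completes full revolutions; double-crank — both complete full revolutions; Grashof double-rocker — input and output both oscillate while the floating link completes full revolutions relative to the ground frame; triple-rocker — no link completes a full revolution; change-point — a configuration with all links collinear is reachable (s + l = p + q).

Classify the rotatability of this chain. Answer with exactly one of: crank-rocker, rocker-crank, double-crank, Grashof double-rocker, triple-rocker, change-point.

lengths: ground=7, input=6, coupler=11, output=8
sorted: s=6 (shortest), l=11 (longest), p+q=15
s + l = 17 vs p + q = 15
s + l > p + q → non-Grashof → no link fully rotates → triple-rocker

triple-rocker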